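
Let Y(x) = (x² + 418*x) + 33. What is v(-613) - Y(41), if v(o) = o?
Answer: -19465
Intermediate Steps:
Y(x) = 33 + x² + 418*x
v(-613) - Y(41) = -613 - (33 + 41² + 418*41) = -613 - (33 + 1681 + 17138) = -613 - 1*18852 = -613 - 18852 = -19465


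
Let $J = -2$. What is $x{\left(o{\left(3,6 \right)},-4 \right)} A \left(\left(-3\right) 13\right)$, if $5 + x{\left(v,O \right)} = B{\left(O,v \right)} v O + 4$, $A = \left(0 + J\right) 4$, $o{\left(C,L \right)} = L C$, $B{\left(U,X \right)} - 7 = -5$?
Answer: $-45240$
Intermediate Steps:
$B{\left(U,X \right)} = 2$ ($B{\left(U,X \right)} = 7 - 5 = 2$)
$o{\left(C,L \right)} = C L$
$A = -8$ ($A = \left(0 - 2\right) 4 = \left(-2\right) 4 = -8$)
$x{\left(v,O \right)} = -1 + 2 O v$ ($x{\left(v,O \right)} = -5 + \left(2 v O + 4\right) = -5 + \left(2 O v + 4\right) = -5 + \left(4 + 2 O v\right) = -1 + 2 O v$)
$x{\left(o{\left(3,6 \right)},-4 \right)} A \left(\left(-3\right) 13\right) = \left(-1 + 2 \left(-4\right) 3 \cdot 6\right) \left(-8\right) \left(\left(-3\right) 13\right) = \left(-1 + 2 \left(-4\right) 18\right) \left(-8\right) \left(-39\right) = \left(-1 - 144\right) \left(-8\right) \left(-39\right) = \left(-145\right) \left(-8\right) \left(-39\right) = 1160 \left(-39\right) = -45240$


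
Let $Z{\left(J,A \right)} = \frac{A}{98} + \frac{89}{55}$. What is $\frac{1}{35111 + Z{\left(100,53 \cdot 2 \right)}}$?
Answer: $\frac{2695}{94631421} \approx 2.8479 \cdot 10^{-5}$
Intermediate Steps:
$Z{\left(J,A \right)} = \frac{89}{55} + \frac{A}{98}$ ($Z{\left(J,A \right)} = A \frac{1}{98} + 89 \cdot \frac{1}{55} = \frac{A}{98} + \frac{89}{55} = \frac{89}{55} + \frac{A}{98}$)
$\frac{1}{35111 + Z{\left(100,53 \cdot 2 \right)}} = \frac{1}{35111 + \left(\frac{89}{55} + \frac{53 \cdot 2}{98}\right)} = \frac{1}{35111 + \left(\frac{89}{55} + \frac{1}{98} \cdot 106\right)} = \frac{1}{35111 + \left(\frac{89}{55} + \frac{53}{49}\right)} = \frac{1}{35111 + \frac{7276}{2695}} = \frac{1}{\frac{94631421}{2695}} = \frac{2695}{94631421}$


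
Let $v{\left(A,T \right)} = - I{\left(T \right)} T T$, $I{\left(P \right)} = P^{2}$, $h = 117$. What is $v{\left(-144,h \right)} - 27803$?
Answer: $-187416524$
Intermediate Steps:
$v{\left(A,T \right)} = - T^{4}$ ($v{\left(A,T \right)} = - T^{2} T T = - T^{3} T = - T^{4}$)
$v{\left(-144,h \right)} - 27803 = - 117^{4} - 27803 = \left(-1\right) 187388721 - 27803 = -187388721 - 27803 = -187416524$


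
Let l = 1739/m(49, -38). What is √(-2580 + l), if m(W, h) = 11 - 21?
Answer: I*√275390/10 ≈ 52.478*I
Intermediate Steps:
m(W, h) = -10
l = -1739/10 (l = 1739/(-10) = 1739*(-⅒) = -1739/10 ≈ -173.90)
√(-2580 + l) = √(-2580 - 1739/10) = √(-27539/10) = I*√275390/10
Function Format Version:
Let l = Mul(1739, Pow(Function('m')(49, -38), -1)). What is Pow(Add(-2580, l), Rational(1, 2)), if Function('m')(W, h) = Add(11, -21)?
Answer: Mul(Rational(1, 10), I, Pow(275390, Rational(1, 2))) ≈ Mul(52.478, I)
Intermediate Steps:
Function('m')(W, h) = -10
l = Rational(-1739, 10) (l = Mul(1739, Pow(-10, -1)) = Mul(1739, Rational(-1, 10)) = Rational(-1739, 10) ≈ -173.90)
Pow(Add(-2580, l), Rational(1, 2)) = Pow(Add(-2580, Rational(-1739, 10)), Rational(1, 2)) = Pow(Rational(-27539, 10), Rational(1, 2)) = Mul(Rational(1, 10), I, Pow(275390, Rational(1, 2)))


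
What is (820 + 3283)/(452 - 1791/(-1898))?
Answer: 7787494/859687 ≈ 9.0585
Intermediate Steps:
(820 + 3283)/(452 - 1791/(-1898)) = 4103/(452 - 1791*(-1/1898)) = 4103/(452 + 1791/1898) = 4103/(859687/1898) = 4103*(1898/859687) = 7787494/859687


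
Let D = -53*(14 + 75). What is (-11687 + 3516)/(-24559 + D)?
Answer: 8171/29276 ≈ 0.27910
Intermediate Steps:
D = -4717 (D = -53*89 = -4717)
(-11687 + 3516)/(-24559 + D) = (-11687 + 3516)/(-24559 - 4717) = -8171/(-29276) = -8171*(-1/29276) = 8171/29276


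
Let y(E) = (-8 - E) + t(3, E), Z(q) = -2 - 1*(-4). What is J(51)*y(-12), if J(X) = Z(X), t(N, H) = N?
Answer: 14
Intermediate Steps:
Z(q) = 2 (Z(q) = -2 + 4 = 2)
J(X) = 2
y(E) = -5 - E (y(E) = (-8 - E) + 3 = -5 - E)
J(51)*y(-12) = 2*(-5 - 1*(-12)) = 2*(-5 + 12) = 2*7 = 14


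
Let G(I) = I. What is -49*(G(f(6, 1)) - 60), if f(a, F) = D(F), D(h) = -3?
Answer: 3087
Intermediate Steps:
f(a, F) = -3
-49*(G(f(6, 1)) - 60) = -49*(-3 - 60) = -49*(-63) = 3087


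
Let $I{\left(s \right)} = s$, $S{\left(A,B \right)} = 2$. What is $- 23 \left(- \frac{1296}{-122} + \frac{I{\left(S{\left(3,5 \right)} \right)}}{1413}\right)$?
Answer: $- \frac{21062158}{86193} \approx -244.36$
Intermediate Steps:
$- 23 \left(- \frac{1296}{-122} + \frac{I{\left(S{\left(3,5 \right)} \right)}}{1413}\right) = - 23 \left(- \frac{1296}{-122} + \frac{2}{1413}\right) = - 23 \left(\left(-1296\right) \left(- \frac{1}{122}\right) + 2 \cdot \frac{1}{1413}\right) = - 23 \left(\frac{648}{61} + \frac{2}{1413}\right) = \left(-23\right) \frac{915746}{86193} = - \frac{21062158}{86193}$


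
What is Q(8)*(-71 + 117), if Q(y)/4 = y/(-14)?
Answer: -736/7 ≈ -105.14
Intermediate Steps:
Q(y) = -2*y/7 (Q(y) = 4*(y/(-14)) = 4*(y*(-1/14)) = 4*(-y/14) = -2*y/7)
Q(8)*(-71 + 117) = (-2/7*8)*(-71 + 117) = -16/7*46 = -736/7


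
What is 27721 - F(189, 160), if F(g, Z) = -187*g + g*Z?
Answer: 32824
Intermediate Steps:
F(g, Z) = -187*g + Z*g
27721 - F(189, 160) = 27721 - 189*(-187 + 160) = 27721 - 189*(-27) = 27721 - 1*(-5103) = 27721 + 5103 = 32824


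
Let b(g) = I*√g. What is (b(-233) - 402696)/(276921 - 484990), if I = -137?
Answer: 8568/4427 + 137*I*√233/208069 ≈ 1.9354 + 0.010051*I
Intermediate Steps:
b(g) = -137*√g
(b(-233) - 402696)/(276921 - 484990) = (-137*I*√233 - 402696)/(276921 - 484990) = (-137*I*√233 - 402696)/(-208069) = (-137*I*√233 - 402696)*(-1/208069) = (-402696 - 137*I*√233)*(-1/208069) = 8568/4427 + 137*I*√233/208069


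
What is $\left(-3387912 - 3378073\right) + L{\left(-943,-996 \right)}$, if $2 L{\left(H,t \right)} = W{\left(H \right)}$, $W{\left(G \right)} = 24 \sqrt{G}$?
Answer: $-6765985 + 12 i \sqrt{943} \approx -6.766 \cdot 10^{6} + 368.5 i$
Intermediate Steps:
$L{\left(H,t \right)} = 12 \sqrt{H}$ ($L{\left(H,t \right)} = \frac{24 \sqrt{H}}{2} = 12 \sqrt{H}$)
$\left(-3387912 - 3378073\right) + L{\left(-943,-996 \right)} = \left(-3387912 - 3378073\right) + 12 \sqrt{-943} = -6765985 + 12 i \sqrt{943}$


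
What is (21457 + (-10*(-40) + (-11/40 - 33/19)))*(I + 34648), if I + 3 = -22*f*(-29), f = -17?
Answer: 395296416009/760 ≈ 5.2013e+8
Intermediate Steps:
I = -10849 (I = -3 - 22*(-17)*(-29) = -3 + 374*(-29) = -3 - 10846 = -10849)
(21457 + (-10*(-40) + (-11/40 - 33/19)))*(I + 34648) = (21457 + (-10*(-40) + (-11/40 - 33/19)))*(-10849 + 34648) = (21457 + (400 + (-11*1/40 - 33*1/19)))*23799 = (21457 + (400 + (-11/40 - 33/19)))*23799 = (21457 + (400 - 1529/760))*23799 = (21457 + 302471/760)*23799 = (16609791/760)*23799 = 395296416009/760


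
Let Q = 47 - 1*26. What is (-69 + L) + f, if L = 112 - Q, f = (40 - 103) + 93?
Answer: 52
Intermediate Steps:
f = 30 (f = -63 + 93 = 30)
Q = 21 (Q = 47 - 26 = 21)
L = 91 (L = 112 - 1*21 = 112 - 21 = 91)
(-69 + L) + f = (-69 + 91) + 30 = 22 + 30 = 52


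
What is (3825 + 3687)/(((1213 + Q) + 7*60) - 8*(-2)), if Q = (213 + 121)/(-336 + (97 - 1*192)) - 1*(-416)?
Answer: 3237672/889681 ≈ 3.6391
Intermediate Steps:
Q = 178962/431 (Q = 334/(-336 + (97 - 192)) + 416 = 334/(-336 - 95) + 416 = 334/(-431) + 416 = 334*(-1/431) + 416 = -334/431 + 416 = 178962/431 ≈ 415.23)
(3825 + 3687)/(((1213 + Q) + 7*60) - 8*(-2)) = (3825 + 3687)/(((1213 + 178962/431) + 7*60) - 8*(-2)) = 7512/((701765/431 + 420) + 16) = 7512/(882785/431 + 16) = 7512/(889681/431) = 7512*(431/889681) = 3237672/889681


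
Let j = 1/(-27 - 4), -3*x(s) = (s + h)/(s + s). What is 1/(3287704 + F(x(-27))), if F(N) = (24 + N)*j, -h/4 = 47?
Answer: 5022/16510845815 ≈ 3.0416e-7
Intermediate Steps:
h = -188 (h = -4*47 = -188)
x(s) = -(-188 + s)/(6*s) (x(s) = -(s - 188)/(3*(s + s)) = -(-188 + s)/(3*(2*s)) = -(-188 + s)*1/(2*s)/3 = -(-188 + s)/(6*s))
j = -1/31 (j = 1/(-31) = -1/31 ≈ -0.032258)
F(N) = -24/31 - N/31 (F(N) = (24 + N)*(-1/31) = -24/31 - N/31)
1/(3287704 + F(x(-27))) = 1/(3287704 + (-24/31 - (188 - 1*(-27))/(186*(-27)))) = 1/(3287704 + (-24/31 - (-1)*(188 + 27)/(186*27))) = 1/(3287704 + (-24/31 - (-1)*215/(186*27))) = 1/(3287704 + (-24/31 - 1/31*(-215/162))) = 1/(3287704 + (-24/31 + 215/5022)) = 1/(3287704 - 3673/5022) = 1/(16510845815/5022) = 5022/16510845815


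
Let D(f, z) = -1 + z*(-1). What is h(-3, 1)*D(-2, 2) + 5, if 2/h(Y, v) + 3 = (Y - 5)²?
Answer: 299/61 ≈ 4.9016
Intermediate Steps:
h(Y, v) = 2/(-3 + (-5 + Y)²) (h(Y, v) = 2/(-3 + (Y - 5)²) = 2/(-3 + (-5 + Y)²))
D(f, z) = -1 - z
h(-3, 1)*D(-2, 2) + 5 = (2/(-3 + (-5 - 3)²))*(-1 - 1*2) + 5 = (2/(-3 + (-8)²))*(-1 - 2) + 5 = (2/(-3 + 64))*(-3) + 5 = (2/61)*(-3) + 5 = -6/61 + 5 = 299/61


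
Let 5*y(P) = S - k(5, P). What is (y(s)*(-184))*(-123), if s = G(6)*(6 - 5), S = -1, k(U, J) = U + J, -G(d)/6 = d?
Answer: 135792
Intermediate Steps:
G(d) = -6*d
k(U, J) = J + U
s = -36 (s = (-6*6)*(6 - 5) = -36*1 = -36)
y(P) = -6/5 - P/5 (y(P) = (-1 - (P + 5))/5 = (-1 - (5 + P))/5 = (-1 + (-5 - P))/5 = (-6 - P)/5 = -6/5 - P/5)
(y(s)*(-184))*(-123) = ((-6/5 - ⅕*(-36))*(-184))*(-123) = ((-6/5 + 36/5)*(-184))*(-123) = (6*(-184))*(-123) = -1104*(-123) = 135792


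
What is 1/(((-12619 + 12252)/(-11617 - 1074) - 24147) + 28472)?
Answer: 12691/54888942 ≈ 0.00023121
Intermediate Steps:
1/(((-12619 + 12252)/(-11617 - 1074) - 24147) + 28472) = 1/((-367/(-12691) - 24147) + 28472) = 1/((-367*(-1/12691) - 24147) + 28472) = 1/((367/12691 - 24147) + 28472) = 1/(-306449210/12691 + 28472) = 1/(54888942/12691) = 12691/54888942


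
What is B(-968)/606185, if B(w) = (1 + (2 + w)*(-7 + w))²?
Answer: 887083306201/606185 ≈ 1.4634e+6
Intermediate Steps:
B(w) = (1 + (-7 + w)*(2 + w))²
B(-968)/606185 = (13 - 1*(-968)² + 5*(-968))²/606185 = (13 - 1*937024 - 4840)²*(1/606185) = (13 - 937024 - 4840)²*(1/606185) = (-941851)²*(1/606185) = 887083306201*(1/606185) = 887083306201/606185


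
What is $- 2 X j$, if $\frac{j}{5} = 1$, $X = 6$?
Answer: $-60$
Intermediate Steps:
$j = 5$ ($j = 5 \cdot 1 = 5$)
$- 2 X j = \left(-2\right) 6 \cdot 5 = \left(-12\right) 5 = -60$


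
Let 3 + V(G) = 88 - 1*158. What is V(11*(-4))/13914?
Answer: -73/13914 ≈ -0.0052465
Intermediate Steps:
V(G) = -73 (V(G) = -3 + (88 - 1*158) = -3 + (88 - 158) = -3 - 70 = -73)
V(11*(-4))/13914 = -73/13914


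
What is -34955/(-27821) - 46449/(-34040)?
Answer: 2482125829/947026840 ≈ 2.6210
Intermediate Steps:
-34955/(-27821) - 46449/(-34040) = -34955*(-1/27821) - 46449*(-1/34040) = 34955/27821 + 46449/34040 = 2482125829/947026840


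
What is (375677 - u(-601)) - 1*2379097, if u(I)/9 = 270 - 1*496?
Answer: -2001386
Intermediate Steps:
u(I) = -2034 (u(I) = 9*(270 - 1*496) = 9*(270 - 496) = 9*(-226) = -2034)
(375677 - u(-601)) - 1*2379097 = (375677 - 1*(-2034)) - 1*2379097 = (375677 + 2034) - 2379097 = 377711 - 2379097 = -2001386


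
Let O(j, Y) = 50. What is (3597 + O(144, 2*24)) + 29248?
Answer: 32895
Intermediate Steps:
(3597 + O(144, 2*24)) + 29248 = (3597 + 50) + 29248 = 3647 + 29248 = 32895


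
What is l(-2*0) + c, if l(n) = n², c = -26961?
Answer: -26961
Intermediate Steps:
l(-2*0) + c = (-2*0)² - 26961 = 0² - 26961 = 0 - 26961 = -26961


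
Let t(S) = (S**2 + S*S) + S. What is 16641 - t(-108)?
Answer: -6579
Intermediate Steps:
t(S) = S + 2*S**2 (t(S) = (S**2 + S**2) + S = 2*S**2 + S = S + 2*S**2)
16641 - t(-108) = 16641 - (-108)*(1 + 2*(-108)) = 16641 - (-108)*(1 - 216) = 16641 - (-108)*(-215) = 16641 - 1*23220 = 16641 - 23220 = -6579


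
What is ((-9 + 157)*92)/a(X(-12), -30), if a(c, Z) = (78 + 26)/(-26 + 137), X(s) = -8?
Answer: 188922/13 ≈ 14532.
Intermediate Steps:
a(c, Z) = 104/111
((-9 + 157)*92)/a(X(-12), -30) = ((-9 + 157)*92)/(104/111) = (148*92)*(111/104) = 13616*(111/104) = 188922/13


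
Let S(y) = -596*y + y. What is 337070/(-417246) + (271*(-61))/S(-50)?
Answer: -8462663063/6206534250 ≈ -1.3635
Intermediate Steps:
S(y) = -595*y
337070/(-417246) + (271*(-61))/S(-50) = 337070/(-417246) + (271*(-61))/((-595*(-50))) = 337070*(-1/417246) - 16531/29750 = -168535/208623 - 16531*1/29750 = -168535/208623 - 16531/29750 = -8462663063/6206534250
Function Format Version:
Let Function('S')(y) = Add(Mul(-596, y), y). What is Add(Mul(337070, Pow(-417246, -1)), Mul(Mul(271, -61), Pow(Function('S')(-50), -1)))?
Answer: Rational(-8462663063, 6206534250) ≈ -1.3635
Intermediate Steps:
Function('S')(y) = Mul(-595, y)
Add(Mul(337070, Pow(-417246, -1)), Mul(Mul(271, -61), Pow(Function('S')(-50), -1))) = Add(Mul(337070, Pow(-417246, -1)), Mul(Mul(271, -61), Pow(Mul(-595, -50), -1))) = Add(Mul(337070, Rational(-1, 417246)), Mul(-16531, Pow(29750, -1))) = Add(Rational(-168535, 208623), Mul(-16531, Rational(1, 29750))) = Add(Rational(-168535, 208623), Rational(-16531, 29750)) = Rational(-8462663063, 6206534250)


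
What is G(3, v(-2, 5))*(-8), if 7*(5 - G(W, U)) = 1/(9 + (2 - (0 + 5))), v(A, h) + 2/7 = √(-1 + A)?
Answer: -836/21 ≈ -39.810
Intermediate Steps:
v(A, h) = -2/7 + √(-1 + A)
G(W, U) = 209/42 (G(W, U) = 5 - 1/(7*(9 + (2 - (0 + 5)))) = 5 - 1/(7*(9 + (2 - 1*5))) = 5 - 1/(7*(9 + (2 - 5))) = 5 - 1/(7*(9 - 3)) = 5 - ⅐/6 = 5 - ⅐*⅙ = 5 - 1/42 = 209/42)
G(3, v(-2, 5))*(-8) = (209/42)*(-8) = -836/21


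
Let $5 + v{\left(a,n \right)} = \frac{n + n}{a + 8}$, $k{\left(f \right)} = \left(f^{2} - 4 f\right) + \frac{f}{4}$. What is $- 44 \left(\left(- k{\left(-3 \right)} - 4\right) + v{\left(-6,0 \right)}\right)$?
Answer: $1287$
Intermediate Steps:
$k{\left(f \right)} = f^{2} - \frac{15 f}{4}$ ($k{\left(f \right)} = \left(f^{2} - 4 f\right) + f \frac{1}{4} = \left(f^{2} - 4 f\right) + \frac{f}{4} = f^{2} - \frac{15 f}{4}$)
$v{\left(a,n \right)} = -5 + \frac{2 n}{8 + a}$ ($v{\left(a,n \right)} = -5 + \frac{n + n}{a + 8} = -5 + \frac{2 n}{8 + a}$)
$- 44 \left(\left(- k{\left(-3 \right)} - 4\right) + v{\left(-6,0 \right)}\right) = - 44 \left(\left(- \frac{\left(-3\right) \left(-15 + 4 \left(-3\right)\right)}{4} - 4\right) + \frac{-40 - -30 + 2 \cdot 0}{8 - 6}\right) = - 44 \left(\left(- \frac{\left(-3\right) \left(-15 - 12\right)}{4} - 4\right) + \frac{-40 + 30 + 0}{2}\right) = - 44 \left(\left(- \frac{\left(-3\right) \left(-27\right)}{4} - 4\right) + \frac{1}{2} \left(-10\right)\right) = - 44 \left(\left(\left(-1\right) \frac{81}{4} - 4\right) - 5\right) = - 44 \left(\left(- \frac{81}{4} - 4\right) - 5\right) = - 44 \left(- \frac{97}{4} - 5\right) = \left(-44\right) \left(- \frac{117}{4}\right) = 1287$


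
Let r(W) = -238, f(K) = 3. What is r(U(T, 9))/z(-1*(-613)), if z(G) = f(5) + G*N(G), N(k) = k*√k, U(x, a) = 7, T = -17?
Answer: 51/6182645375306 - 6388073*√613/6182645375306 ≈ -2.5581e-5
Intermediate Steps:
N(k) = k^(3/2)
z(G) = 3 + G^(5/2) (z(G) = 3 + G*G^(3/2) = 3 + G^(5/2))
r(U(T, 9))/z(-1*(-613)) = -238/(3 + (-1*(-613))^(5/2)) = -238/(3 + 613^(5/2)) = -238/(3 + 375769*√613)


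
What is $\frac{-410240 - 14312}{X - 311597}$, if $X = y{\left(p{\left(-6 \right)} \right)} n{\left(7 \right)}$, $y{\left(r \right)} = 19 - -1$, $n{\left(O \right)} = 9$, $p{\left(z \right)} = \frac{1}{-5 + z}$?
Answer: $\frac{424552}{311417} \approx 1.3633$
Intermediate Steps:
$y{\left(r \right)} = 20$ ($y{\left(r \right)} = 19 + 1 = 20$)
$X = 180$ ($X = 20 \cdot 9 = 180$)
$\frac{-410240 - 14312}{X - 311597} = \frac{-410240 - 14312}{180 - 311597} = - \frac{424552}{-311417} = \left(-424552\right) \left(- \frac{1}{311417}\right) = \frac{424552}{311417}$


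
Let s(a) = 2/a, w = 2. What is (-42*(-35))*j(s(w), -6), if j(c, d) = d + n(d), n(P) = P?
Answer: -17640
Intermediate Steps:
j(c, d) = 2*d (j(c, d) = d + d = 2*d)
(-42*(-35))*j(s(w), -6) = (-42*(-35))*(2*(-6)) = 1470*(-12) = -17640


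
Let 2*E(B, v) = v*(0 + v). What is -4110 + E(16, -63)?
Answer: -4251/2 ≈ -2125.5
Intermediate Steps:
E(B, v) = v²/2 (E(B, v) = (v*(0 + v))/2 = (v*v)/2 = v²/2)
-4110 + E(16, -63) = -4110 + (½)*(-63)² = -4110 + (½)*3969 = -4110 + 3969/2 = -4251/2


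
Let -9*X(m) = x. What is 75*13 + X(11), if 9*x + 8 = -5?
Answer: 78988/81 ≈ 975.16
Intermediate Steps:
x = -13/9 (x = -8/9 + (⅑)*(-5) = -8/9 - 5/9 = -13/9 ≈ -1.4444)
X(m) = 13/81 (X(m) = -⅑*(-13/9) = 13/81)
75*13 + X(11) = 75*13 + 13/81 = 975 + 13/81 = 78988/81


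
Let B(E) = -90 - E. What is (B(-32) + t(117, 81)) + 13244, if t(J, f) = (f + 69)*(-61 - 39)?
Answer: -1814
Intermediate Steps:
t(J, f) = -6900 - 100*f (t(J, f) = (69 + f)*(-100) = -6900 - 100*f)
(B(-32) + t(117, 81)) + 13244 = ((-90 - 1*(-32)) + (-6900 - 100*81)) + 13244 = ((-90 + 32) + (-6900 - 8100)) + 13244 = (-58 - 15000) + 13244 = -15058 + 13244 = -1814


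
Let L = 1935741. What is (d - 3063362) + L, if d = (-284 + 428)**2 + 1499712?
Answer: 392827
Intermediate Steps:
d = 1520448 (d = 144**2 + 1499712 = 20736 + 1499712 = 1520448)
(d - 3063362) + L = (1520448 - 3063362) + 1935741 = -1542914 + 1935741 = 392827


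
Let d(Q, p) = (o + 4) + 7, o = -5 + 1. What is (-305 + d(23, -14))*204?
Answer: -60792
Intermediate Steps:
o = -4
d(Q, p) = 7 (d(Q, p) = (-4 + 4) + 7 = 0 + 7 = 7)
(-305 + d(23, -14))*204 = (-305 + 7)*204 = -298*204 = -60792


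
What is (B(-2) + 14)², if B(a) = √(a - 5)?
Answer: (14 + I*√7)² ≈ 189.0 + 74.081*I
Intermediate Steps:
B(a) = √(-5 + a)
(B(-2) + 14)² = (√(-5 - 2) + 14)² = (√(-7) + 14)² = (I*√7 + 14)² = (14 + I*√7)²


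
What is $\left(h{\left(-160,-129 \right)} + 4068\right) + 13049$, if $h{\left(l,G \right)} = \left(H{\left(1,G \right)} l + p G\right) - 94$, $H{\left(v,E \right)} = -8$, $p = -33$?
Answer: $22560$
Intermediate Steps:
$h{\left(l,G \right)} = -94 - 33 G - 8 l$ ($h{\left(l,G \right)} = \left(- 8 l - 33 G\right) - 94 = \left(- 33 G - 8 l\right) - 94 = -94 - 33 G - 8 l$)
$\left(h{\left(-160,-129 \right)} + 4068\right) + 13049 = \left(\left(-94 - -4257 - -1280\right) + 4068\right) + 13049 = \left(\left(-94 + 4257 + 1280\right) + 4068\right) + 13049 = \left(5443 + 4068\right) + 13049 = 9511 + 13049 = 22560$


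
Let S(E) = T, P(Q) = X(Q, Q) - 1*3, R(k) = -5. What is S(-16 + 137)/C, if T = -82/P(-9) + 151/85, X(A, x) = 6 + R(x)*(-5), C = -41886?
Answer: 457/16614780 ≈ 2.7506e-5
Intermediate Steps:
X(A, x) = 31 (X(A, x) = 6 - 5*(-5) = 6 + 25 = 31)
P(Q) = 28 (P(Q) = 31 - 1*3 = 31 - 3 = 28)
T = -1371/1190 (T = -82/28 + 151/85 = -82*1/28 + 151*(1/85) = -41/14 + 151/85 = -1371/1190 ≈ -1.1521)
S(E) = -1371/1190
S(-16 + 137)/C = -1371/1190/(-41886) = -1371/1190*(-1/41886) = 457/16614780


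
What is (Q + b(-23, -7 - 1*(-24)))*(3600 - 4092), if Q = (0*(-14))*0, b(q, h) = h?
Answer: -8364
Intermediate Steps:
Q = 0 (Q = 0*0 = 0)
(Q + b(-23, -7 - 1*(-24)))*(3600 - 4092) = (0 + (-7 - 1*(-24)))*(3600 - 4092) = (0 + (-7 + 24))*(-492) = (0 + 17)*(-492) = 17*(-492) = -8364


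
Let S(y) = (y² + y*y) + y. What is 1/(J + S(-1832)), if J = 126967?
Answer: 1/6837583 ≈ 1.4625e-7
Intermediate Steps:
S(y) = y + 2*y² (S(y) = (y² + y²) + y = 2*y² + y = y + 2*y²)
1/(J + S(-1832)) = 1/(126967 - 1832*(1 + 2*(-1832))) = 1/(126967 - 1832*(1 - 3664)) = 1/(126967 - 1832*(-3663)) = 1/(126967 + 6710616) = 1/6837583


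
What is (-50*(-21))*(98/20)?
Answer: 5145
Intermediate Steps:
(-50*(-21))*(98/20) = 1050*(98*(1/20)) = 1050*(49/10) = 5145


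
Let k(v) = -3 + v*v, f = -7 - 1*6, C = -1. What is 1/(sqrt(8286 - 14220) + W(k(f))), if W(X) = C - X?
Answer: -167/33823 - I*sqrt(5934)/33823 ≈ -0.0049375 - 0.0022775*I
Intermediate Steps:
f = -13 (f = -7 - 6 = -13)
k(v) = -3 + v**2
W(X) = -1 - X
1/(sqrt(8286 - 14220) + W(k(f))) = 1/(sqrt(8286 - 14220) + (-1 - (-3 + (-13)**2))) = 1/(sqrt(-5934) + (-1 - (-3 + 169))) = 1/(I*sqrt(5934) + (-1 - 1*166)) = 1/(I*sqrt(5934) + (-1 - 166)) = 1/(I*sqrt(5934) - 167) = 1/(-167 + I*sqrt(5934))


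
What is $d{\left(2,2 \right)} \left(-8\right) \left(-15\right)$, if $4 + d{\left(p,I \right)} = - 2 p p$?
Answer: $-1440$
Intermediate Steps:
$d{\left(p,I \right)} = -4 - 2 p^{2}$ ($d{\left(p,I \right)} = -4 + - 2 p p = -4 - 2 p^{2}$)
$d{\left(2,2 \right)} \left(-8\right) \left(-15\right) = \left(-4 - 2 \cdot 2^{2}\right) \left(-8\right) \left(-15\right) = \left(-4 - 8\right) \left(-8\right) \left(-15\right) = \left(-12\right) \left(-8\right) \left(-15\right) = 96 \left(-15\right) = -1440$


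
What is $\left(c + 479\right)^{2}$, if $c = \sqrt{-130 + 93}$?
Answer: $\left(479 + i \sqrt{37}\right)^{2} \approx 2.294 \cdot 10^{5} + 5827.3 i$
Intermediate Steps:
$c = i \sqrt{37}$ ($c = \sqrt{-37} = i \sqrt{37} \approx 6.0828 i$)
$\left(c + 479\right)^{2} = \left(i \sqrt{37} + 479\right)^{2} = \left(479 + i \sqrt{37}\right)^{2}$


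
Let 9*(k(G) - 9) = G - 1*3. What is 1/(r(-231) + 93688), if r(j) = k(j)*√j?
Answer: 13384/1253929729 + 17*I*√231/8777508103 ≈ 1.0674e-5 + 2.9436e-8*I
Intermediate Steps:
k(G) = 26/3 + G/9 (k(G) = 9 + (G - 1*3)/9 = 9 + (G - 3)/9 = 9 + (-3 + G)/9 = 9 + (-⅓ + G/9) = 26/3 + G/9)
r(j) = √j*(26/3 + j/9) (r(j) = (26/3 + j/9)*√j = √j*(26/3 + j/9))
1/(r(-231) + 93688) = 1/(√(-231)*(78 - 231)/9 + 93688) = 1/((⅑)*(I*√231)*(-153) + 93688) = 1/(-17*I*√231 + 93688) = 1/(93688 - 17*I*√231)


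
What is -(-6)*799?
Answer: 4794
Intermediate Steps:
-(-6)*799 = -1*(-4794) = 4794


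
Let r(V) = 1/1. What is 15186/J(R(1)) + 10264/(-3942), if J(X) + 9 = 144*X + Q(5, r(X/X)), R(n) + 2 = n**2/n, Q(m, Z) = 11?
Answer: -15330175/139941 ≈ -109.55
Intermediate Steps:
r(V) = 1
R(n) = -2 + n (R(n) = -2 + n**2/n = -2 + n)
J(X) = 2 + 144*X (J(X) = -9 + (144*X + 11) = -9 + (11 + 144*X) = 2 + 144*X)
15186/J(R(1)) + 10264/(-3942) = 15186/(2 + 144*(-2 + 1)) + 10264/(-3942) = 15186/(2 + 144*(-1)) + 10264*(-1/3942) = 15186/(2 - 144) - 5132/1971 = 15186/(-142) - 5132/1971 = 15186*(-1/142) - 5132/1971 = -7593/71 - 5132/1971 = -15330175/139941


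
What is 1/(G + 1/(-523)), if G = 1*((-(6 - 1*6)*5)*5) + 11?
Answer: 523/5752 ≈ 0.090925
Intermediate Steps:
G = 11 (G = 1*((-(6 - 6)*5)*5) + 11 = 1*((-1*0*5)*5) + 11 = 1*((0*5)*5) + 11 = 1*(0*5) + 11 = 1*0 + 11 = 0 + 11 = 11)
1/(G + 1/(-523)) = 1/(11 + 1/(-523)) = 1/(11 - 1/523) = 1/(5752/523) = 523/5752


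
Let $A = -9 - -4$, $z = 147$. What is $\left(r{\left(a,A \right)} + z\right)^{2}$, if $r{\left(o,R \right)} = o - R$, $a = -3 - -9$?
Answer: $24964$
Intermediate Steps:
$a = 6$ ($a = -3 + 9 = 6$)
$A = -5$ ($A = -9 + 4 = -5$)
$\left(r{\left(a,A \right)} + z\right)^{2} = \left(\left(6 - -5\right) + 147\right)^{2} = \left(\left(6 + 5\right) + 147\right)^{2} = \left(11 + 147\right)^{2} = 158^{2} = 24964$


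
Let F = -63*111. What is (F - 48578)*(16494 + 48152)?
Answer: -3592442866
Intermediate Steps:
F = -6993
(F - 48578)*(16494 + 48152) = (-6993 - 48578)*(16494 + 48152) = -55571*64646 = -3592442866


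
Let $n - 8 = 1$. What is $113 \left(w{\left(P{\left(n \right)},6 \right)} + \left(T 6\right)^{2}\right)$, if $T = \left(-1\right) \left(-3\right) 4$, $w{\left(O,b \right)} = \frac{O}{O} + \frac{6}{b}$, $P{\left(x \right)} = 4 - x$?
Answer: $586018$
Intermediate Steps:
$n = 9$ ($n = 8 + 1 = 9$)
$w{\left(O,b \right)} = 1 + \frac{6}{b}$
$T = 12$ ($T = 3 \cdot 4 = 12$)
$113 \left(w{\left(P{\left(n \right)},6 \right)} + \left(T 6\right)^{2}\right) = 113 \left(\frac{6 + 6}{6} + \left(12 \cdot 6\right)^{2}\right) = 113 \left(\frac{1}{6} \cdot 12 + 72^{2}\right) = 113 \left(2 + 5184\right) = 113 \cdot 5186 = 586018$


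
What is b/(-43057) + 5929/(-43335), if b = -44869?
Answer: 1689113162/1865875095 ≈ 0.90527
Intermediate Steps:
b/(-43057) + 5929/(-43335) = -44869/(-43057) + 5929/(-43335) = -44869*(-1/43057) + 5929*(-1/43335) = 44869/43057 - 5929/43335 = 1689113162/1865875095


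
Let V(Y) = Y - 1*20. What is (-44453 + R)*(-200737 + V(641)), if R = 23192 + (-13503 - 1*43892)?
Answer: 15740324096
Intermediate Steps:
V(Y) = -20 + Y (V(Y) = Y - 20 = -20 + Y)
R = -34203 (R = 23192 + (-13503 - 43892) = 23192 - 57395 = -34203)
(-44453 + R)*(-200737 + V(641)) = (-44453 - 34203)*(-200737 + (-20 + 641)) = -78656*(-200737 + 621) = -78656*(-200116) = 15740324096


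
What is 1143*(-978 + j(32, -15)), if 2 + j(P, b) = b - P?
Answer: -1173861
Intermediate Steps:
j(P, b) = -2 + b - P (j(P, b) = -2 + (b - P) = -2 + b - P)
1143*(-978 + j(32, -15)) = 1143*(-978 + (-2 - 15 - 1*32)) = 1143*(-978 + (-2 - 15 - 32)) = 1143*(-978 - 49) = 1143*(-1027) = -1173861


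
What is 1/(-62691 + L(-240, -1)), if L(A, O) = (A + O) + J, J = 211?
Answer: -1/62721 ≈ -1.5944e-5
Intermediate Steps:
L(A, O) = 211 + A + O (L(A, O) = (A + O) + 211 = 211 + A + O)
1/(-62691 + L(-240, -1)) = 1/(-62691 + (211 - 240 - 1)) = 1/(-62691 - 30) = 1/(-62721) = -1/62721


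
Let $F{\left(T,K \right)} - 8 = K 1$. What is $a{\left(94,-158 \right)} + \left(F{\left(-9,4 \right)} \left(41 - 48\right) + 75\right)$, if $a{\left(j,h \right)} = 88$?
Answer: $79$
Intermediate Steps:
$F{\left(T,K \right)} = 8 + K$ ($F{\left(T,K \right)} = 8 + K 1 = 8 + K$)
$a{\left(94,-158 \right)} + \left(F{\left(-9,4 \right)} \left(41 - 48\right) + 75\right) = 88 + \left(\left(8 + 4\right) \left(41 - 48\right) + 75\right) = 88 + \left(12 \left(-7\right) + 75\right) = 88 + \left(-84 + 75\right) = 88 - 9 = 79$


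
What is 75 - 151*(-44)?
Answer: 6719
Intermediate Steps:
75 - 151*(-44) = 75 + 6644 = 6719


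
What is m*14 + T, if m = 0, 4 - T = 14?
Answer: -10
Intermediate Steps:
T = -10 (T = 4 - 1*14 = 4 - 14 = -10)
m*14 + T = 0*14 - 10 = 0 - 10 = -10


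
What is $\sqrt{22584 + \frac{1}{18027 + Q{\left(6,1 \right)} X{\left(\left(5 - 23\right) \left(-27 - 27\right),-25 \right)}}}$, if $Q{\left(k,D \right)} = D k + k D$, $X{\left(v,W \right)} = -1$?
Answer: $\frac{\sqrt{7329416459415}}{18015} \approx 150.28$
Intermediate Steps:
$Q{\left(k,D \right)} = 2 D k$ ($Q{\left(k,D \right)} = D k + D k = 2 D k$)
$\sqrt{22584 + \frac{1}{18027 + Q{\left(6,1 \right)} X{\left(\left(5 - 23\right) \left(-27 - 27\right),-25 \right)}}} = \sqrt{22584 + \frac{1}{18027 + 2 \cdot 1 \cdot 6 \left(-1\right)}} = \sqrt{22584 + \frac{1}{18027 + 12 \left(-1\right)}} = \sqrt{22584 + \frac{1}{18027 - 12}} = \sqrt{22584 + \frac{1}{18015}} = \sqrt{\frac{406850761}{18015}} = \frac{\sqrt{7329416459415}}{18015}$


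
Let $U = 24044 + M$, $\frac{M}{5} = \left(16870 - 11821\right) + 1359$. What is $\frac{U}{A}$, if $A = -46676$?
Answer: $- \frac{2003}{1667} \approx -1.2016$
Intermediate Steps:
$M = 32040$ ($M = 5 \left(\left(16870 - 11821\right) + 1359\right) = 5 \left(5049 + 1359\right) = 5 \cdot 6408 = 32040$)
$U = 56084$ ($U = 24044 + 32040 = 56084$)
$\frac{U}{A} = \frac{56084}{-46676} = 56084 \left(- \frac{1}{46676}\right) = - \frac{2003}{1667}$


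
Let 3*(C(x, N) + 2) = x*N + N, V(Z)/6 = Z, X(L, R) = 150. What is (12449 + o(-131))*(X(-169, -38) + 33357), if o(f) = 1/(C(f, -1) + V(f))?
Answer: 931865287941/2234 ≈ 4.1713e+8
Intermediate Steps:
V(Z) = 6*Z
C(x, N) = -2 + N/3 + N*x/3 (C(x, N) = -2 + (x*N + N)/3 = -2 + (N*x + N)/3 = -2 + (N + N*x)/3 = -2 + (N/3 + N*x/3) = -2 + N/3 + N*x/3)
o(f) = 1/(-7/3 + 17*f/3) (o(f) = 1/((-2 + (1/3)*(-1) + (1/3)*(-1)*f) + 6*f) = 1/((-2 - 1/3 - f/3) + 6*f) = 1/((-7/3 - f/3) + 6*f) = 1/(-7/3 + 17*f/3))
(12449 + o(-131))*(X(-169, -38) + 33357) = (12449 + 3/(-7 + 17*(-131)))*(150 + 33357) = (12449 + 3/(-7 - 2227))*33507 = (12449 + 3/(-2234))*33507 = (12449 + 3*(-1/2234))*33507 = (12449 - 3/2234)*33507 = (27811063/2234)*33507 = 931865287941/2234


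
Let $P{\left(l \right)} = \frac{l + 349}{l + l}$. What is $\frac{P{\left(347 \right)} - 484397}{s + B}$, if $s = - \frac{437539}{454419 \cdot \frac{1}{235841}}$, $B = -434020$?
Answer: $\frac{76381204381209}{104244549678613} \approx 0.73271$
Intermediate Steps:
$s = - \frac{103189635299}{454419}$ ($s = - \frac{437539}{454419 \cdot \frac{1}{235841}} = - \frac{437539}{\frac{454419}{235841}} = \left(-437539\right) \frac{235841}{454419} = - \frac{103189635299}{454419} \approx -2.2708 \cdot 10^{5}$)
$P{\left(l \right)} = \frac{349 + l}{2 l}$
$\frac{P{\left(347 \right)} - 484397}{s + B} = \frac{\frac{349 + 347}{2 \cdot 347} - 484397}{- \frac{103189635299}{454419} - 434020} = \frac{\frac{1}{2} \cdot \frac{1}{347} \cdot 696 - 484397}{- \frac{300416569679}{454419}} = \left(\frac{348}{347} - 484397\right) \left(- \frac{454419}{300416569679}\right) = \left(- \frac{168085411}{347}\right) \left(- \frac{454419}{300416569679}\right) = \frac{76381204381209}{104244549678613}$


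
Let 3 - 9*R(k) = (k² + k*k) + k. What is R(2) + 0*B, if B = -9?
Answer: -7/9 ≈ -0.77778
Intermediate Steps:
R(k) = ⅓ - 2*k²/9 - k/9 (R(k) = ⅓ - ((k² + k*k) + k)/9 = ⅓ - ((k² + k²) + k)/9 = ⅓ - (2*k² + k)/9 = ⅓ - (k + 2*k²)/9 = ⅓ + (-2*k²/9 - k/9) = ⅓ - 2*k²/9 - k/9)
R(2) + 0*B = (⅓ - 2/9*2² - ⅑*2) + 0*(-9) = (⅓ - 2/9*4 - 2/9) + 0 = (⅓ - 8/9 - 2/9) + 0 = -7/9 + 0 = -7/9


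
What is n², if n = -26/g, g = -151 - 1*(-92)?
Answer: 676/3481 ≈ 0.19420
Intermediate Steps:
g = -59 (g = -151 + 92 = -59)
n = 26/59 (n = -26/(-59) = -26*(-1/59) = 26/59 ≈ 0.44068)
n² = (26/59)² = 676/3481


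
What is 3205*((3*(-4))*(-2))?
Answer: 76920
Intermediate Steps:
3205*((3*(-4))*(-2)) = 3205*(-12*(-2)) = 3205*24 = 76920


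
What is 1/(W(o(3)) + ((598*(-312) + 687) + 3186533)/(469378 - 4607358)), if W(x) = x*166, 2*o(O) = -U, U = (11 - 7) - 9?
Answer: 1034495/428565264 ≈ 0.0024139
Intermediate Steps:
U = -5 (U = 4 - 9 = -5)
o(O) = 5/2 (o(O) = (-1*(-5))/2 = (½)*5 = 5/2)
W(x) = 166*x
1/(W(o(3)) + ((598*(-312) + 687) + 3186533)/(469378 - 4607358)) = 1/(166*(5/2) + ((598*(-312) + 687) + 3186533)/(469378 - 4607358)) = 1/(415 + ((-186576 + 687) + 3186533)/(-4137980)) = 1/(415 + (-185889 + 3186533)*(-1/4137980)) = 1/(415 + 3000644*(-1/4137980)) = 1/(415 - 750161/1034495) = 1/(428565264/1034495) = 1034495/428565264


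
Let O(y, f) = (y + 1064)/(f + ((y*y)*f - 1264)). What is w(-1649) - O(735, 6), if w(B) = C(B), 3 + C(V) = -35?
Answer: -123125295/3240092 ≈ -38.001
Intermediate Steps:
C(V) = -38 (C(V) = -3 - 35 = -38)
w(B) = -38
O(y, f) = (1064 + y)/(-1264 + f + f*y**2) (O(y, f) = (1064 + y)/(f + (y**2*f - 1264)) = (1064 + y)/(f + (f*y**2 - 1264)) = (1064 + y)/(f + (-1264 + f*y**2)) = (1064 + y)/(-1264 + f + f*y**2))
w(-1649) - O(735, 6) = -38 - (1064 + 735)/(-1264 + 6 + 6*735**2) = -38 - 1799/(-1264 + 6 + 6*540225) = -38 - 1799/(-1264 + 6 + 3241350) = -38 - 1799/3240092 = -123125295/3240092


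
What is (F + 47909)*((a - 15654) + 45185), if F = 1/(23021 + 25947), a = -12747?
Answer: 4921924601474/6121 ≈ 8.0410e+8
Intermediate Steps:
F = 1/48968 ≈ 2.0421e-5
(F + 47909)*((a - 15654) + 45185) = (1/48968 + 47909)*((-12747 - 15654) + 45185) = 2346007913*(-28401 + 45185)/48968 = (2346007913/48968)*16784 = 4921924601474/6121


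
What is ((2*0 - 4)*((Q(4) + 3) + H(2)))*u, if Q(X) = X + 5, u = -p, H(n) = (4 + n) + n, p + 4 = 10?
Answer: 480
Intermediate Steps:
p = 6 (p = -4 + 10 = 6)
H(n) = 4 + 2*n
u = -6 (u = -1*6 = -6)
Q(X) = 5 + X
((2*0 - 4)*((Q(4) + 3) + H(2)))*u = ((2*0 - 4)*(((5 + 4) + 3) + (4 + 2*2)))*(-6) = ((0 - 4)*((9 + 3) + (4 + 4)))*(-6) = -4*(12 + 8)*(-6) = -4*20*(-6) = -80*(-6) = 480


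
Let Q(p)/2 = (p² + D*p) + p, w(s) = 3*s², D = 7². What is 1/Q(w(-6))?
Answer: 1/34128 ≈ 2.9301e-5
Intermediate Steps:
D = 49
Q(p) = 2*p² + 100*p (Q(p) = 2*((p² + 49*p) + p) = 2*(p² + 50*p) = 2*p² + 100*p)
1/Q(w(-6)) = 1/(2*(3*(-6)²)*(50 + 3*(-6)²)) = 1/(2*(3*36)*(50 + 3*36)) = 1/(2*108*(50 + 108)) = 1/(2*108*158) = 1/34128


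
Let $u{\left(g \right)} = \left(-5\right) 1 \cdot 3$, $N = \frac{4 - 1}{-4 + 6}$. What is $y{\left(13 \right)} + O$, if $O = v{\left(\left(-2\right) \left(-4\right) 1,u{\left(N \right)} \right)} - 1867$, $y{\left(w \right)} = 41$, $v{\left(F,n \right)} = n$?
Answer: $-1841$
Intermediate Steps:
$N = \frac{3}{2} \approx 1.5$
$u{\left(g \right)} = -15$ ($u{\left(g \right)} = \left(-5\right) 3 = -15$)
$O = -1882$ ($O = -15 - 1867 = -1882$)
$y{\left(13 \right)} + O = 41 - 1882 = -1841$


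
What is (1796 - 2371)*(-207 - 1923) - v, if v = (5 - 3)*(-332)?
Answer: 1225414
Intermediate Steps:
v = -664 (v = 2*(-332) = -664)
(1796 - 2371)*(-207 - 1923) - v = (1796 - 2371)*(-207 - 1923) - 1*(-664) = -575*(-2130) + 664 = 1224750 + 664 = 1225414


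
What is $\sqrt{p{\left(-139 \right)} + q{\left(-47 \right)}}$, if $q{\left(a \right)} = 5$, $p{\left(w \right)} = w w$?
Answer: $\sqrt{19326} \approx 139.02$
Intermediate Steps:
$p{\left(w \right)} = w^{2}$
$\sqrt{p{\left(-139 \right)} + q{\left(-47 \right)}} = \sqrt{\left(-139\right)^{2} + 5} = \sqrt{19321 + 5} = \sqrt{19326}$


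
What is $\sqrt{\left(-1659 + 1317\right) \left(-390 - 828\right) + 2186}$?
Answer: $\sqrt{418742} \approx 647.1$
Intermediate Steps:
$\sqrt{\left(-1659 + 1317\right) \left(-390 - 828\right) + 2186} = \sqrt{\left(-342\right) \left(-1218\right) + 2186} = \sqrt{416556 + 2186} = \sqrt{418742}$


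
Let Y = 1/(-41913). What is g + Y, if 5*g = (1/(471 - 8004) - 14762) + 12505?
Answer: -79178234359/175405905 ≈ -451.40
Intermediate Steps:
g = -17001982/37665 (g = ((1/(471 - 8004) - 14762) + 12505)/5 = ((1/(-7533) - 14762) + 12505)/5 = ((-1/7533 - 14762) + 12505)/5 = (-111202147/7533 + 12505)/5 = (⅕)*(-17001982/7533) = -17001982/37665 ≈ -451.40)
Y = -1/41913 ≈ -2.3859e-5
g + Y = -17001982/37665 - 1/41913 = -79178234359/175405905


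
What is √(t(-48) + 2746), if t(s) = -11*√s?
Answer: √(2746 - 44*I*√3) ≈ 52.407 - 0.7271*I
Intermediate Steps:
√(t(-48) + 2746) = √(-44*I*√3 + 2746) = √(2746 - 44*I*√3)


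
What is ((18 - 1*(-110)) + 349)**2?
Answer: 227529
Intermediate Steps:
((18 - 1*(-110)) + 349)**2 = ((18 + 110) + 349)**2 = (128 + 349)**2 = 477**2 = 227529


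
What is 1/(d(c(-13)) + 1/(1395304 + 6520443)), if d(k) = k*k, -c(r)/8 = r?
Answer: 7915747/85616719553 ≈ 9.2456e-5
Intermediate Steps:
c(r) = -8*r
d(k) = k**2
1/(d(c(-13)) + 1/(1395304 + 6520443)) = 1/((-8*(-13))**2 + 1/(1395304 + 6520443)) = 1/(104**2 + 1/7915747) = 1/(10816 + 1/7915747) = 1/(85616719553/7915747) = 7915747/85616719553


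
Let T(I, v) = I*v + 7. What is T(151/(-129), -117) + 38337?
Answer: 1654681/43 ≈ 38481.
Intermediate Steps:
T(I, v) = 7 + I*v
T(151/(-129), -117) + 38337 = (7 + (151/(-129))*(-117)) + 38337 = (7 + (151*(-1/129))*(-117)) + 38337 = (7 - 151/129*(-117)) + 38337 = (7 + 5889/43) + 38337 = 6190/43 + 38337 = 1654681/43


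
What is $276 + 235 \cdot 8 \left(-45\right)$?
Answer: $-84324$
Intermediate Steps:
$276 + 235 \cdot 8 \left(-45\right) = 276 + 235 \left(-360\right) = 276 - 84600 = -84324$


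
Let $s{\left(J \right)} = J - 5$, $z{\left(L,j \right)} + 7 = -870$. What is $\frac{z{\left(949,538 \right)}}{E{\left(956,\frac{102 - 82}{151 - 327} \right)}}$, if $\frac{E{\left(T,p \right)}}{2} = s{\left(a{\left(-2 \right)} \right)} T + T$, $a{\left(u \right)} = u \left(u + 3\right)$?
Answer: $\frac{877}{11472} \approx 0.076447$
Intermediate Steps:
$a{\left(u \right)} = u \left(3 + u\right)$
$z{\left(L,j \right)} = -877$ ($z{\left(L,j \right)} = -7 - 870 = -877$)
$s{\left(J \right)} = -5 + J$ ($s{\left(J \right)} = J - 5 = -5 + J$)
$E{\left(T,p \right)} = - 12 T$ ($E{\left(T,p \right)} = 2 \left(\left(-5 - 2 \left(3 - 2\right)\right) T + T\right) = 2 \left(\left(-5 - 2\right) T + T\right) = 2 \left(- 7 T + T\right) = 2 \left(- 6 T\right) = - 12 T$)
$\frac{z{\left(949,538 \right)}}{E{\left(956,\frac{102 - 82}{151 - 327} \right)}} = - \frac{877}{\left(-12\right) 956} = - \frac{877}{-11472} = \left(-877\right) \left(- \frac{1}{11472}\right) = \frac{877}{11472}$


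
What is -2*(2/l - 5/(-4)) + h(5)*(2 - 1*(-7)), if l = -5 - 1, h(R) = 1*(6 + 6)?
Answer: 637/6 ≈ 106.17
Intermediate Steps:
h(R) = 12 (h(R) = 1*12 = 12)
l = -6
-2*(2/l - 5/(-4)) + h(5)*(2 - 1*(-7)) = -2*(2/(-6) - 5/(-4)) + 12*(2 - 1*(-7)) = -2*(2*(-⅙) - 5*(-¼)) + 12*(2 + 7) = -2*(-⅓ + 5/4) + 12*9 = -2*11/12 + 108 = -11/6 + 108 = 637/6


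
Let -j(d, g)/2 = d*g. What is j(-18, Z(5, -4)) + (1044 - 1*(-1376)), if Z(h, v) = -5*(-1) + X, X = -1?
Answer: 2564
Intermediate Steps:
Z(h, v) = 4 (Z(h, v) = -5*(-1) - 1 = 5 - 1 = 4)
j(d, g) = -2*d*g
j(-18, Z(5, -4)) + (1044 - 1*(-1376)) = -2*(-18)*4 + (1044 - 1*(-1376)) = 144 + (1044 + 1376) = 144 + 2420 = 2564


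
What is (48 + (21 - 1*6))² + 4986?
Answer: 8955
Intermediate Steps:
(48 + (21 - 1*6))² + 4986 = (48 + (21 - 6))² + 4986 = (48 + 15)² + 4986 = 63² + 4986 = 3969 + 4986 = 8955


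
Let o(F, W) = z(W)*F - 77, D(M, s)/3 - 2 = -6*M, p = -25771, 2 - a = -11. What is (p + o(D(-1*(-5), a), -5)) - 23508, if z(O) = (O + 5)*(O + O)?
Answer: -49356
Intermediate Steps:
a = 13 (a = 2 - 1*(-11) = 2 + 11 = 13)
D(M, s) = 6 - 18*M (D(M, s) = 6 + 3*(-6*M) = 6 - 18*M)
z(O) = 2*O*(5 + O) (z(O) = (5 + O)*(2*O) = 2*O*(5 + O))
o(F, W) = -77 + 2*F*W*(5 + W) (o(F, W) = (2*W*(5 + W))*F - 77 = 2*F*W*(5 + W) - 77 = -77 + 2*F*W*(5 + W))
(p + o(D(-1*(-5), a), -5)) - 23508 = (-25771 + (-77 + 2*(6 - (-18)*(-5))*(-5)*(5 - 5))) - 23508 = (-25771 + (-77 + 2*(6 - 18*5)*(-5)*0)) - 23508 = (-25771 + (-77 + 2*(6 - 90)*(-5)*0)) - 23508 = (-25771 + (-77 + 2*(-84)*(-5)*0)) - 23508 = (-25771 + (-77 + 0)) - 23508 = (-25771 - 77) - 23508 = -25848 - 23508 = -49356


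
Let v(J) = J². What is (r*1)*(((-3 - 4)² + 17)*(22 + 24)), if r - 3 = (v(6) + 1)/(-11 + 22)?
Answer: 19320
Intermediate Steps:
r = 70/11 (r = 3 + (6² + 1)/(-11 + 22) = 3 + (36 + 1)/11 = 3 + 37*(1/11) = 3 + 37/11 = 70/11 ≈ 6.3636)
(r*1)*(((-3 - 4)² + 17)*(22 + 24)) = ((70/11)*1)*(((-3 - 4)² + 17)*(22 + 24)) = 70*(((-7)² + 17)*46)/11 = 70*((49 + 17)*46)/11 = 70*(66*46)/11 = (70/11)*3036 = 19320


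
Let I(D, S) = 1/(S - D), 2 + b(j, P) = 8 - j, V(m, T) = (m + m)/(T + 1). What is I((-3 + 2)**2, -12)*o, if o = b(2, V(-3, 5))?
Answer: -4/13 ≈ -0.30769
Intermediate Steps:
V(m, T) = 2*m/(1 + T) (V(m, T) = (2*m)/(1 + T) = 2*m/(1 + T))
b(j, P) = 6 - j (b(j, P) = -2 + (8 - j) = 6 - j)
o = 4 (o = 6 - 1*2 = 6 - 2 = 4)
I((-3 + 2)**2, -12)*o = -1/((-3 + 2)**2 - 1*(-12))*4 = -1/((-1)**2 + 12)*4 = -1/(1 + 12)*4 = -1/13*4 = -4/13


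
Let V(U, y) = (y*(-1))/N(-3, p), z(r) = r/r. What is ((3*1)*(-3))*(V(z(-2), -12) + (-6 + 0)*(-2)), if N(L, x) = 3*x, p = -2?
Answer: -90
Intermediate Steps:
z(r) = 1
V(U, y) = y/6 (V(U, y) = (y*(-1))/((3*(-2))) = -y/(-6) = -y*(-1/6) = y/6)
((3*1)*(-3))*(V(z(-2), -12) + (-6 + 0)*(-2)) = ((3*1)*(-3))*((1/6)*(-12) + (-6 + 0)*(-2)) = (3*(-3))*(-2 - 6*(-2)) = -9*(-2 + 12) = -9*10 = -90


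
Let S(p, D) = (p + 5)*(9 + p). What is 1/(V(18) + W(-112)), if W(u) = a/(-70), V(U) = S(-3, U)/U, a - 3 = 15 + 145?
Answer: -210/349 ≈ -0.60172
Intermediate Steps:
a = 163 (a = 3 + (15 + 145) = 3 + 160 = 163)
S(p, D) = (5 + p)*(9 + p)
V(U) = 12/U (V(U) = (45 + (-3)² + 14*(-3))/U = (45 + 9 - 42)/U = 12/U)
W(u) = -163/70 (W(u) = 163/(-70) = 163*(-1/70) = -163/70)
1/(V(18) + W(-112)) = 1/(12/18 - 163/70) = 1/(12*(1/18) - 163/70) = 1/(⅔ - 163/70) = 1/(-349/210) = -210/349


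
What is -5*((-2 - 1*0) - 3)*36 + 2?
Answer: 902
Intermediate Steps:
-5*((-2 - 1*0) - 3)*36 + 2 = -5*((-2 + 0) - 3)*36 + 2 = -5*(-2 - 3)*36 + 2 = -5*(-5)*36 + 2 = 25*36 + 2 = 900 + 2 = 902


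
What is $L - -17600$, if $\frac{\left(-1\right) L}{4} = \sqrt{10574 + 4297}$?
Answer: $17600 - 4 \sqrt{14871} \approx 17112.0$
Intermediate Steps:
$L = - 4 \sqrt{14871}$ ($L = - 4 \sqrt{10574 + 4297} = - 4 \sqrt{14871} \approx -487.79$)
$L - -17600 = - 4 \sqrt{14871} - -17600 = - 4 \sqrt{14871} + 17600 = 17600 - 4 \sqrt{14871}$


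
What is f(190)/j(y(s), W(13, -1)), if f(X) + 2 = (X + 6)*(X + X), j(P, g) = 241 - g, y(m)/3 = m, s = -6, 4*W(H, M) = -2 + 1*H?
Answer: 297912/953 ≈ 312.60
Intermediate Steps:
W(H, M) = -½ + H/4 (W(H, M) = (-2 + 1*H)/4 = (-2 + H)/4 = -½ + H/4)
y(m) = 3*m
f(X) = -2 + 2*X*(6 + X) (f(X) = -2 + (X + 6)*(X + X) = -2 + (6 + X)*(2*X) = -2 + 2*X*(6 + X))
f(190)/j(y(s), W(13, -1)) = (-2 + 2*190² + 12*190)/(241 - (-½ + (¼)*13)) = (-2 + 2*36100 + 2280)/(241 - (-½ + 13/4)) = (-2 + 72200 + 2280)/(241 - 1*11/4) = 74478/(241 - 11/4) = 74478/(953/4) = 74478*(4/953) = 297912/953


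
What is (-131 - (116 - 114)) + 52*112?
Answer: 5691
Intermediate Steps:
(-131 - (116 - 114)) + 52*112 = (-131 - 1*2) + 5824 = (-131 - 2) + 5824 = -133 + 5824 = 5691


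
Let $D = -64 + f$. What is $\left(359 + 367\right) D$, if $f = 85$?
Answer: $15246$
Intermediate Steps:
$D = 21$ ($D = -64 + 85 = 21$)
$\left(359 + 367\right) D = \left(359 + 367\right) 21 = 726 \cdot 21 = 15246$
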